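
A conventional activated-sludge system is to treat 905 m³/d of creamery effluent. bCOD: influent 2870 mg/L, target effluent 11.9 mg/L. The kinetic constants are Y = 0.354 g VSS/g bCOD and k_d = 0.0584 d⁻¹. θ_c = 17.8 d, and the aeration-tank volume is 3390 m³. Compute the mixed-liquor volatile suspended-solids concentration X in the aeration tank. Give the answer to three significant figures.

X ≈ 2360 mg/L

From V·X·(1 + k_d·θ_c) = Y·Q·(S₀ − S)·θ_c: X = 0.354 × 905 × (2870 − 11.9) × 17.8 / [3390 × (1 + 0.0584 × 17.8)] = 2357 mg/L.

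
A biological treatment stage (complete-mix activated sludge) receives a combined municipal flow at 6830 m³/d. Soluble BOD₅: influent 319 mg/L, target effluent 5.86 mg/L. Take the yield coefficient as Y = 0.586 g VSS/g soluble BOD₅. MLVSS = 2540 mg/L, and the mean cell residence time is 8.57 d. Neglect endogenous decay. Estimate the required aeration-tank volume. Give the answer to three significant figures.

With k_d = 0 the design equation reduces to V = Y Q (S₀−S) θ_c / X = 0.586 × 6830 × (319 − 5.86) × 8.57 / 2540 = 4229 m³.

V ≈ 4230 m³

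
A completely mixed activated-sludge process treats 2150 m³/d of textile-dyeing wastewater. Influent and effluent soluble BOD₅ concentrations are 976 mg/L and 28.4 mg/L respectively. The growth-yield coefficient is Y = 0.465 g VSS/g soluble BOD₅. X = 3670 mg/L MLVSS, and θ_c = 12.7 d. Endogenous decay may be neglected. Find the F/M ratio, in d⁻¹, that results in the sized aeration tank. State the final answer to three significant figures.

V·X = Y·Q·ΔS·θ_c gives V = 0.465 × 2150 × (976 − 28.4) × 12.7 / 3670 = 3278 m³.
F/M = Q·S₀ / (V·X) = 2150 × 976 / (3278 × 3670) = 0.1744 g soluble BOD₅·(g VSS·d)⁻¹.

F/M ≈ 0.174 d⁻¹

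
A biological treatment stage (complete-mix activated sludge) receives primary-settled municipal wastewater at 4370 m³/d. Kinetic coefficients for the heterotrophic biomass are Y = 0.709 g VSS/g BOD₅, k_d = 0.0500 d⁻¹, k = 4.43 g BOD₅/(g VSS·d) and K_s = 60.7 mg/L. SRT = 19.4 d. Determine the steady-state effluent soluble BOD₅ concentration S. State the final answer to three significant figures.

S ≈ 2.03 mg/L

For a completely mixed reactor with recycle the Lawrence–McCarty relation gives S = K_s·(1 + k_d·θ_c) / [θ_c·(Y·k − k_d) − 1] = 60.7 × (1 + 0.0500 × 19.4) / [19.4 × (0.709 × 4.43 − 0.0500) − 1] = 119.6 / 58.96 = 2.028 mg/L.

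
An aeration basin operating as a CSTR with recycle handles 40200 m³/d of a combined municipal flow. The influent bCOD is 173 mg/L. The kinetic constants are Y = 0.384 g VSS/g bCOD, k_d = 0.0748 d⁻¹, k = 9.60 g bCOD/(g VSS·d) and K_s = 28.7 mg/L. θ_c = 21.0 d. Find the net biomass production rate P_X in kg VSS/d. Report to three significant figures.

From the Monod/SRT balance for a CMAS, S = K_s·(1+k_d θ_c)/[θ_c·(Y k − k_d) − 1] = 28.7 × (1 + 0.0748 × 21.0) / [21.0 × (0.384 × 9.60 − 0.0748) − 1] = 73.78 / 74.84 = 0.9858 mg/L.
Observed yield with endogenous decay: Y_obs = Y / (1 + k_d·θ_c) = 0.384 / (1 + 0.0748 × 21.0) = 0.384 / 2.571 = 0.1494 g VSS/g bCOD.
Mass of bCOD removed per day: Q(S₀ − S) = 40200 × 172.0 g/m³ = 6915 kg/d.
Net biomass production P_X = Y_obs × Q·(S₀ − S) = 0.1494 × 6915 = 1033 kg VSS/d.

P_X ≈ 1030 kg VSS/d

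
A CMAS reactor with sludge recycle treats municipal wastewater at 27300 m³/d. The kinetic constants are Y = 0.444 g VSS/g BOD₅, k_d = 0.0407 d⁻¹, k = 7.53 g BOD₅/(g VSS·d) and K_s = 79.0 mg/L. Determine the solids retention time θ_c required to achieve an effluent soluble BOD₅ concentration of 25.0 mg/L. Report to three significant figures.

θ_c ≈ 1.31 d

At the target effluent, Y k S/(K_s+S) = 0.444×7.53×25.0/104.0 = 0.8037 d⁻¹.
1/θ_c = 0.8037 − 0.0407 = 0.7630 d⁻¹, so θ_c = 1.311 d.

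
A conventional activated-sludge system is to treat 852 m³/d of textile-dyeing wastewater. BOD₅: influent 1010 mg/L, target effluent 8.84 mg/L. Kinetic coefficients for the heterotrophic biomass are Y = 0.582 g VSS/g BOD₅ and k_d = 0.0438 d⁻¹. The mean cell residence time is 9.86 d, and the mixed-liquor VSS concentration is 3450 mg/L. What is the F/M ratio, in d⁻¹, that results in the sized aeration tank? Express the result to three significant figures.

Steady-state biomass mass balance: V·X·(1 + k_d·θ_c) = Y·Q·(S₀ − S)·θ_c, so V = 0.582 × 852 × (1010 − 8.84) × 9.86 / [3450 × (1 + 0.0438 × 9.86)] = 4.89×10^6 / 4940 = 990.9 m³.
F/M = Q·S₀ / (V·X) = 852 × 1010 / (990.9 × 3450) = 0.2517 g BOD₅·(g VSS·d)⁻¹.

F/M ≈ 0.252 d⁻¹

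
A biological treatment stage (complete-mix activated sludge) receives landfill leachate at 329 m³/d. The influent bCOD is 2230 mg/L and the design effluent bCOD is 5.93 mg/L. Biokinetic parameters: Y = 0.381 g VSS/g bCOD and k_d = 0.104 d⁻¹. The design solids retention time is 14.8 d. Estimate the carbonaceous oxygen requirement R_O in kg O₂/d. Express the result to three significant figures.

R_O ≈ 576 kg O₂/d

Correct the yield for decay: Y_obs = Y/(1 + k_d θ_c) = 0.381 / (1 + 0.104 × 14.8) = 0.381 / 2.539 = 0.1500.
ΔS = 2230 − 5.93 = 2224 mg/L, so the substrate removal rate is 329 × 2224/1000 = 731.7 kg bCOD/d.
Net sludge production P_X = 0.1500 × 731.7 = 109.8 kg VSS/d.
Carbonaceous O₂ demand = substrate oxidised − cell-mass equivalent = 731.7 − 1.42 × 109.8 = 575.8 kg O₂/d.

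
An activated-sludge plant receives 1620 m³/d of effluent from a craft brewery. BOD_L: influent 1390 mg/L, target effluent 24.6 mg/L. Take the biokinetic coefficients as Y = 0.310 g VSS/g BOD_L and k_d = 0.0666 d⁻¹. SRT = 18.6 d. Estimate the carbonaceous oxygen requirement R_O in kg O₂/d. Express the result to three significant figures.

R_O ≈ 1780 kg O₂/d

Y_obs = Y / (1 + k_d θ_c) = 0.310 / (1 + 0.0666 × 18.6) = 0.310 / 2.239 = 0.1385.
ΔS = 1390 − 24.6 = 1365 mg/L, so the substrate removal rate is 1620 × 1365/1000 = 2212 kg BOD_L/d.
P_X = Y_obs·Q·(S₀ − S) = 0.1385 × 2212 = 306.3 kg VSS/d.
R_O = Q·(S₀ − S) − 1.42·P_X = 2212 − 1.42 × 306.3 = 1777 kg O₂/d.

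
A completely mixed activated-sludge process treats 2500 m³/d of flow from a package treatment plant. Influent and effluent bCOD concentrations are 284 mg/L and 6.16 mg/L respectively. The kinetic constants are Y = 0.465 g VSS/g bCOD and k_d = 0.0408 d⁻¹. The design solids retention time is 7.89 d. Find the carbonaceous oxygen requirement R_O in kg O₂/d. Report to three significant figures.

R_O ≈ 348 kg O₂/d

Correct the yield for decay: Y_obs = Y/(1 + k_d θ_c) = 0.465 / (1 + 0.0408 × 7.89) = 0.465 / 1.322 = 0.3518.
Mass of bCOD removed per day: Q(S₀ − S) = 2500 × 277.8 g/m³ = 694.6 kg/d.
Net sludge production P_X = 0.3518 × 694.6 = 244.3 kg VSS/d.
Carbonaceous O₂ demand = substrate oxidised − cell-mass equivalent = 694.6 − 1.42 × 244.3 = 347.6 kg O₂/d.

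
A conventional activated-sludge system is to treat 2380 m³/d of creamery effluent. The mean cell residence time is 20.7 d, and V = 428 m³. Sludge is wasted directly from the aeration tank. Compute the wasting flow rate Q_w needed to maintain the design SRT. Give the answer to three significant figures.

With mixed-liquor wasting, θ_c = V/Q_w, so Q_w = V/θ_c = 428.0/20.7 = 20.68 m³/d.

Q_w ≈ 20.7 m³/d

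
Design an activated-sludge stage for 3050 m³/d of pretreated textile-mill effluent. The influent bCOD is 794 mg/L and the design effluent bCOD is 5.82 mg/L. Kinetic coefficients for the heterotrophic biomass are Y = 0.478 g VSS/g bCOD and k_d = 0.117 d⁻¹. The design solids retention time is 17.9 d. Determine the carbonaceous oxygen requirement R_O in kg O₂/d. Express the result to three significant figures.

Y_obs = Y / (1 + k_d θ_c) = 0.478 / (1 + 0.117 × 17.9) = 0.478 / 3.094 = 0.1545.
ΔS = 794 − 5.82 = 788.2 mg/L, so the substrate removal rate is 3050 × 788.2/1000 = 2404 kg bCOD/d.
Net sludge production P_X = 0.1545 × 2404 = 371.4 kg VSS/d.
R_O = Q·ΔS − 1.42 P_X = 2404 − 527.3 = 1877 kg O₂/d.

R_O ≈ 1880 kg O₂/d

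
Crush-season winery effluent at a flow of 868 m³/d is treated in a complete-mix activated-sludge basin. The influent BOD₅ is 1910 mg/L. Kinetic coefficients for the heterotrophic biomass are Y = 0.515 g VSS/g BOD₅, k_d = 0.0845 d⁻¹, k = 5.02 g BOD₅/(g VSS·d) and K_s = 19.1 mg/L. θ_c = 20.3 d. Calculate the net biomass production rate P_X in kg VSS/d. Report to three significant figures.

From the Monod/SRT balance for a CMAS, S = K_s·(1+k_d θ_c)/[θ_c·(Y k − k_d) − 1] = 19.1 × (1 + 0.0845 × 20.3) / [20.3 × (0.515 × 5.02 − 0.0845) − 1] = 51.86 / 49.77 = 1.042 mg/L.
Correct the yield for decay: Y_obs = Y/(1 + k_d θ_c) = 0.515 / (1 + 0.0845 × 20.3) = 0.515 / 2.715 = 0.1897.
Substrate removed = Q·(S₀ − S) = 868 m³/d × (1910 − 1.04) g/m³ = 1.66×10^6 g/d = 1657 kg/d.
P_X = Y_obs · Q(S₀ − S) = 0.1897 × 1657 = 314.3 kg VSS/d.

P_X ≈ 314 kg VSS/d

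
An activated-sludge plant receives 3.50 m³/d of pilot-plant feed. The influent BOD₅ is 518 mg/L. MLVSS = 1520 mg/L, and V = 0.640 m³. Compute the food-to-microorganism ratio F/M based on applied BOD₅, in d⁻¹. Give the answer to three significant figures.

F/M ≈ 1.86 d⁻¹

F/M = Q·S₀ / (V·X) = 3.50 × 518 / (0.6400 × 1520) = 1.864 g BOD₅·(g VSS·d)⁻¹.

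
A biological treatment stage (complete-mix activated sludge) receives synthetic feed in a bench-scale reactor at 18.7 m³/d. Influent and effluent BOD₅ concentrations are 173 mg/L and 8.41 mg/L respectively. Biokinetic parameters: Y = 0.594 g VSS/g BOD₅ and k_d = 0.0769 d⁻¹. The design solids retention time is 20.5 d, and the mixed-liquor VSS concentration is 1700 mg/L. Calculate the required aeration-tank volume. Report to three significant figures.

V ≈ 8.56 m³

Rearranging the biomass balance for a CMAS with decay, V = Y·Q·ΔS·θ_c / [X·(1+k_d θ_c)] = 0.594 × 18.7 × (173 − 8.41) × 20.5 / [1700 × (1 + 0.0769 × 20.5)] = 3.75×10^4 / 4380 = 8.557 m³.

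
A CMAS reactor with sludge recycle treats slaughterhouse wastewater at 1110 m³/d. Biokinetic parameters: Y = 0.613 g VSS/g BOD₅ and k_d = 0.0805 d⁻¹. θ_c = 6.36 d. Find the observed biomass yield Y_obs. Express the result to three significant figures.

Y_obs ≈ 0.405 g VSS/g BOD₅

The observed yield is Y_obs = Y/(1 + k_d·θ_c) = 0.613 / (1 + 0.0805 × 6.36) = 0.613 / 1.512 = 0.4054 g VSS per g BOD₅ removed.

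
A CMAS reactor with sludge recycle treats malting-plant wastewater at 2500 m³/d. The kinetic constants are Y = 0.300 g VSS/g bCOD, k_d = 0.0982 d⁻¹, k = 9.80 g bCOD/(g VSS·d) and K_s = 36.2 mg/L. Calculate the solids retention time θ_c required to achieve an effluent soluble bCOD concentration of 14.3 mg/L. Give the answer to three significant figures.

θ_c ≈ 1.36 d

At the target effluent, Y k S/(K_s+S) = 0.300×9.80×14.3/50.50 = 0.8325 d⁻¹.
Then 1/θ_c = μ − k_d = 0.8325 − 0.0982 = 0.7343 d⁻¹, giving θ_c = 1.362 d.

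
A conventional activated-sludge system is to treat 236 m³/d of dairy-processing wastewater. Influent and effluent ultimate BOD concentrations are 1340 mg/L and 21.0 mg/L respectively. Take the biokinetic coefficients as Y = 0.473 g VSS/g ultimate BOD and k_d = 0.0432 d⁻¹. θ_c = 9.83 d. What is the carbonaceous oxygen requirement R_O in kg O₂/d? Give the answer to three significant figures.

R_O ≈ 165 kg O₂/d

Y_obs = Y / (1 + k_d θ_c) = 0.473 / (1 + 0.0432 × 9.83) = 0.473 / 1.425 = 0.3320.
ΔS = 1340 − 21.0 = 1319 mg/L, so the substrate removal rate is 236 × 1319/1000 = 311.3 kg ultimate BOD/d.
P_X = Y_obs·Q·(S₀ − S) = 0.3320 × 311.3 = 103.3 kg VSS/d.
Carbonaceous O₂ demand = substrate oxidised − cell-mass equivalent = 311.3 − 1.42 × 103.3 = 164.5 kg O₂/d.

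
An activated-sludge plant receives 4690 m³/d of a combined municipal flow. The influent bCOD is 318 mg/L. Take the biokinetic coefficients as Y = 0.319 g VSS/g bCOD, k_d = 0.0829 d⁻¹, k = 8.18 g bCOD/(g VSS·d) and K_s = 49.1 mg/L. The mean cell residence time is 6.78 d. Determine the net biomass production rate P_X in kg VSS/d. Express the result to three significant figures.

P_X ≈ 300 kg VSS/d

Effluent substrate depends only on kinetics and SRT: S = K_s(1 + k_d θ_c) / [θ_c(Yk − k_d) − 1] = 49.1 × (1 + 0.0829 × 6.78) / [6.78 × (0.319 × 8.18 − 0.0829) − 1] = 76.70 / 16.13 = 4.755 mg/L.
The observed yield is Y_obs = Y/(1 + k_d·θ_c) = 0.319 / (1 + 0.0829 × 6.78) = 0.319 / 1.562 = 0.2042 g VSS per g bCOD removed.
Mass of bCOD removed per day: Q(S₀ − S) = 4690 × 313.2 g/m³ = 1469 kg/d.
Net biomass production P_X = Y_obs × Q·(S₀ − S) = 0.2042 × 1469 = 300.0 kg VSS/d.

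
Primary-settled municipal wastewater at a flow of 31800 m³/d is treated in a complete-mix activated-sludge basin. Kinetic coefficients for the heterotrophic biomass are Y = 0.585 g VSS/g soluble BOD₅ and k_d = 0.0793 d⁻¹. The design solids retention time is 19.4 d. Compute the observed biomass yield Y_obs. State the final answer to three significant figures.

The observed yield is Y_obs = Y/(1 + k_d·θ_c) = 0.585 / (1 + 0.0793 × 19.4) = 0.585 / 2.538 = 0.2305 g VSS per g soluble BOD₅ removed.

Y_obs ≈ 0.230 g VSS/g soluble BOD₅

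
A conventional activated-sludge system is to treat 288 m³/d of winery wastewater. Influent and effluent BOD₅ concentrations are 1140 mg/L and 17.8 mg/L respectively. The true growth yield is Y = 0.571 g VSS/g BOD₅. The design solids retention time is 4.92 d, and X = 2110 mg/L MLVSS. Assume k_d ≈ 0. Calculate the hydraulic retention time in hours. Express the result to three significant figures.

τ ≈ 35.9 h

Biomass mass balance (decay neglected): V·X = Y·Q·(S₀ − S)·θ_c, so V = 0.571 × 288 × (1140 − 17.8) × 4.92 / 2110 = 430.3 m³.
Hydraulic retention time τ = V/Q = 430.3 / 288 = 1.494 d = 35.86 h.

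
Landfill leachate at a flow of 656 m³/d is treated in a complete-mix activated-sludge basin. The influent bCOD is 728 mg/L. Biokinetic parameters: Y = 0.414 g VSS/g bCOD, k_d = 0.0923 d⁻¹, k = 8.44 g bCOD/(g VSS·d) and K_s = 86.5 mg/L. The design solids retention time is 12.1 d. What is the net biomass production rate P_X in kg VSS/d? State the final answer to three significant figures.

P_X ≈ 92.8 kg VSS/d

For a completely mixed reactor with recycle the Lawrence–McCarty relation gives S = K_s·(1 + k_d·θ_c) / [θ_c·(Y·k − k_d) − 1] = 86.5 × (1 + 0.0923 × 12.1) / [12.1 × (0.414 × 8.44 − 0.0923) − 1] = 183.1 / 40.16 = 4.559 mg/L.
Observed yield with endogenous decay: Y_obs = Y / (1 + k_d·θ_c) = 0.414 / (1 + 0.0923 × 12.1) = 0.414 / 2.117 = 0.1956 g VSS/g bCOD.
Substrate removed = Q·(S₀ − S) = 656 m³/d × (728 − 4.56) g/m³ = 4.75×10^5 g/d = 474.6 kg/d.
Net biomass production P_X = Y_obs × Q·(S₀ − S) = 0.1956 × 474.6 = 92.82 kg VSS/d.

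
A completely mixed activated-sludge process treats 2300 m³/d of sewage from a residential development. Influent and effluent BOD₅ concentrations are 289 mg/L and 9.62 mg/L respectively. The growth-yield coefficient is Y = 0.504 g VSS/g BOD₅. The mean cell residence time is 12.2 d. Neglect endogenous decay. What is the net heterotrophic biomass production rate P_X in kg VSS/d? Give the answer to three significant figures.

P_X ≈ 324 kg VSS/d

With endogenous decay neglected, the observed yield equals the true yield: Y_obs = Y = 0.504 g VSS/g BOD₅.
Substrate removed = Q·(S₀ − S) = 2300 m³/d × (289 − 9.62) g/m³ = 6.43×10^5 g/d = 642.6 kg/d.
P_X = Y_obs · Q(S₀ − S) = 0.5040 × 642.6 = 323.9 kg VSS/d.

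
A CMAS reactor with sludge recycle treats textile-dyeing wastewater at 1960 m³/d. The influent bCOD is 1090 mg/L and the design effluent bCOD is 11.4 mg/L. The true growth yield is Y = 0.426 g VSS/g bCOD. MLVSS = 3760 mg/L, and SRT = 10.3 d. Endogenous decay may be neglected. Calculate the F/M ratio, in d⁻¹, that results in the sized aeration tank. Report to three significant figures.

F/M ≈ 0.230 d⁻¹

With k_d = 0 the design equation reduces to V = Y Q (S₀−S) θ_c / X = 0.426 × 1960 × (1090 − 11.4) × 10.3 / 3760 = 2467 m³.
F/M = applied load / biomass = Q·S₀/(V·X) = 1960 × 1090 / (2467 × 3760) = 0.2303 d⁻¹.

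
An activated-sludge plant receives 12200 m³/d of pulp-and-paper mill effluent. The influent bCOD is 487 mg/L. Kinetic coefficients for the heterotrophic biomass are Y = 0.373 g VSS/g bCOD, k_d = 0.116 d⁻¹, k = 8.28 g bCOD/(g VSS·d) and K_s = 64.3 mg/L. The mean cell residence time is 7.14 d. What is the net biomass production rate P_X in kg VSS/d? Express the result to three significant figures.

For a completely mixed reactor with recycle the Lawrence–McCarty relation gives S = K_s·(1 + k_d·θ_c) / [θ_c·(Y·k − k_d) − 1] = 64.3 × (1 + 0.116 × 7.14) / [7.14 × (0.373 × 8.28 − 0.116) − 1] = 117.6 / 20.22 = 5.813 mg/L.
The observed yield is Y_obs = Y/(1 + k_d·θ_c) = 0.373 / (1 + 0.116 × 7.14) = 0.373 / 1.828 = 0.2040 g VSS per g bCOD removed.
Substrate removed = Q·(S₀ − S) = 12200 m³/d × (487 − 5.81) g/m³ = 5.87×10^6 g/d = 5871 kg/d.
So the net sludge growth is P_X = 0.2040 × 5871 = 1198 kg VSS/d.

P_X ≈ 1200 kg VSS/d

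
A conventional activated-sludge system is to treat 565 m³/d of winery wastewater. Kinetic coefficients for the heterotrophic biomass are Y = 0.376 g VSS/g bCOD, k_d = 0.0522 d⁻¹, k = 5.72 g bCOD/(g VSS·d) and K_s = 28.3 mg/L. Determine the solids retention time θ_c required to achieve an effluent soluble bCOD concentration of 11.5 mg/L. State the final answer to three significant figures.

At the target effluent, Y k S/(K_s+S) = 0.376×5.72×11.5/39.80 = 0.6214 d⁻¹.
Then 1/θ_c = μ − k_d = 0.6214 − 0.0522 = 0.5692 d⁻¹, giving θ_c = 1.757 d.

θ_c ≈ 1.76 d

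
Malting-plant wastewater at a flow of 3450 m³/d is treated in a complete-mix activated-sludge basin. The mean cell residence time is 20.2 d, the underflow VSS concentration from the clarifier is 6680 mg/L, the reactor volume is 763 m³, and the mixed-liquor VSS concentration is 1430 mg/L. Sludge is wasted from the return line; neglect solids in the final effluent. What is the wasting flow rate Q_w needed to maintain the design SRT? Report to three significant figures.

Q_w ≈ 8.09 m³/d

Wasting from the return line (neglecting effluent solids): Q_w = V·X / (θ_c·X_r) = 763.0 × 1430 / (20.2 × 6680) = 8.086 m³/d.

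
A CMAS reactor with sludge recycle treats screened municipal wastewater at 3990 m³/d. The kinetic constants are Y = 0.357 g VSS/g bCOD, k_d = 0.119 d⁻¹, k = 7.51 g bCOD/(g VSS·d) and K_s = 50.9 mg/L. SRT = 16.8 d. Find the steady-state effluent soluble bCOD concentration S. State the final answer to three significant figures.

From the Monod/SRT balance for a CMAS, S = K_s·(1+k_d θ_c)/[θ_c·(Y k − k_d) − 1] = 50.9 × (1 + 0.119 × 16.8) / [16.8 × (0.357 × 7.51 − 0.119) − 1] = 152.7 / 42.04 = 3.631 mg/L.

S ≈ 3.63 mg/L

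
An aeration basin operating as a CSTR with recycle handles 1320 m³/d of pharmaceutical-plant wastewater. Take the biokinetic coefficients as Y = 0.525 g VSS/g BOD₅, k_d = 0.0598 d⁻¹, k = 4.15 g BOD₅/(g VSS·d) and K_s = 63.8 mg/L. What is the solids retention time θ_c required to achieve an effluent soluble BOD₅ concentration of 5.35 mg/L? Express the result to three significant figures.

At the target effluent, Y k S/(K_s+S) = 0.525×4.15×5.35/69.15 = 0.1686 d⁻¹.
1/θ_c = 0.1686 − 0.0598 = 0.1088 d⁻¹, so θ_c = 9.194 d.

θ_c ≈ 9.19 d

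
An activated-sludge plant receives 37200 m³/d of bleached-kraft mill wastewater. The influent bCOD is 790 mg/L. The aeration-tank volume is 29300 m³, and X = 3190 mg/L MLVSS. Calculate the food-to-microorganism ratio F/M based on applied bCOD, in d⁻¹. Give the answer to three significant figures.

F/M ≈ 0.314 d⁻¹

Food-to-microorganism ratio F/M = Q S₀ / (V X) = 37200 × 790 / (29300 × 3190) = 0.3144 d⁻¹.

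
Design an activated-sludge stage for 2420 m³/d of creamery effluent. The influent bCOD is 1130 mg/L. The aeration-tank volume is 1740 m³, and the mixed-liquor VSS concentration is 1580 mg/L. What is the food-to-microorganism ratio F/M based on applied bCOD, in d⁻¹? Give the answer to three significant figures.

F/M = Q·S₀ / (V·X) = 2420 × 1130 / (1740 × 1580) = 0.9947 g bCOD·(g VSS·d)⁻¹.

F/M ≈ 0.995 d⁻¹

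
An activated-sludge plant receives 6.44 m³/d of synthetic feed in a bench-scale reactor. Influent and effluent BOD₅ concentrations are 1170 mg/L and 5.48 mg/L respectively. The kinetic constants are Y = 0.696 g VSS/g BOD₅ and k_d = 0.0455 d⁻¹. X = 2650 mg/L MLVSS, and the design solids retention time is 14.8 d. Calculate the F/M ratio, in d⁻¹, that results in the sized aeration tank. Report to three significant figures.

F/M ≈ 0.163 d⁻¹

From the SRT design equation V = Y Q (S₀−S) θ_c / [X (1 + k_d θ_c)] = 0.696 × 6.44 × (1170 − 5.48) × 14.8 / [2650 × (1 + 0.0455 × 14.8)] = 7.73×10^4 / 4435 = 17.42 m³.
Food-to-microorganism ratio F/M = Q S₀ / (V X) = 6.44 × 1170 / (17.42 × 2650) = 0.1632 d⁻¹.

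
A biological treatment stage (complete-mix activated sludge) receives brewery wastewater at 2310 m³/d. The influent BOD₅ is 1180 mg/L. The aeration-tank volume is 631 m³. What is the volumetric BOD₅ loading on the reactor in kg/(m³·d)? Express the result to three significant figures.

L_v ≈ 4.32 kg BOD₅/(m³·d)

Volumetric loading L_v = Q·S₀ / V = 2310 × 1180 g/m³ / 631.0 m³ = 4320 g/(m³·d) = 4.320 kg BOD₅/(m³·d).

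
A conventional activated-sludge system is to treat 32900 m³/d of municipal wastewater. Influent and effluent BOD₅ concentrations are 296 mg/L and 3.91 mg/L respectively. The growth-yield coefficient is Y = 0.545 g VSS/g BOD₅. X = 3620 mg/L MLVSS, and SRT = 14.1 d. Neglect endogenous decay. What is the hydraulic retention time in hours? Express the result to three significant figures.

τ ≈ 14.9 h

With k_d = 0 the design equation reduces to V = Y Q (S₀−S) θ_c / X = 0.545 × 32900 × (296 − 3.91) × 14.1 / 3620 = 20400 m³.
HRT = V/Q = 20400 m³ / 32900 m³·d⁻¹ = 0.6200 d × 24 = 14.88 h.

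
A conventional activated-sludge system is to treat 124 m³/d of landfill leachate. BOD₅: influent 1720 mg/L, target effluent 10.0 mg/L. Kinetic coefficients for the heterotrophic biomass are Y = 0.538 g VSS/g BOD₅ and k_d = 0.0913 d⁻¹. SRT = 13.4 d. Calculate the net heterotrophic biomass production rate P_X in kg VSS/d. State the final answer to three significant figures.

P_X ≈ 51.3 kg VSS/d

Correct the yield for decay: Y_obs = Y/(1 + k_d θ_c) = 0.538 / (1 + 0.0913 × 13.4) = 0.538 / 2.223 = 0.2420.
Q·(S₀ − S) = 124 × (1720 − 10.0) × 10⁻³ = 212.0 kg/d removed.
So the net sludge growth is P_X = 0.2420 × 212.0 = 51.31 kg VSS/d.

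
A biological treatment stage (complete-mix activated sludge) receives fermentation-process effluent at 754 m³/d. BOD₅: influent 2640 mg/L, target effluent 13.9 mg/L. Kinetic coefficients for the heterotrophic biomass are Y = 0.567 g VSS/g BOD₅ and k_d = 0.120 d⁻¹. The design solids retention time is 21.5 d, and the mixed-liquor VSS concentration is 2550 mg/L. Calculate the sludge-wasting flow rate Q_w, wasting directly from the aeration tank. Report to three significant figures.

From the SRT design equation V = Y Q (S₀−S) θ_c / [X (1 + k_d θ_c)] = 0.567 × 754 × (2640 − 13.9) × 21.5 / [2550 × (1 + 0.120 × 21.5)] = 2.41×10^7 / 9129 = 2644 m³.
Wasting from the aeration tank: Q_w = V / θ_c = 2644 / 21.5 = 123.0 m³/d.

Q_w ≈ 123 m³/d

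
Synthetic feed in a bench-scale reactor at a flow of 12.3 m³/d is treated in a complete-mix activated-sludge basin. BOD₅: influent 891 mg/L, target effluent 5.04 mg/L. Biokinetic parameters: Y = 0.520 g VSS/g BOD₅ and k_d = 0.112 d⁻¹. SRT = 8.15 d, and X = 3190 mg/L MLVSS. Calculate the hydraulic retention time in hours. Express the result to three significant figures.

τ ≈ 14.8 h

From the SRT design equation V = Y Q (S₀−S) θ_c / [X (1 + k_d θ_c)] = 0.520 × 12.3 × (891 − 5.04) × 8.15 / [3190 × (1 + 0.112 × 8.15)] = 4.62×10^4 / 6102 = 7.569 m³.
τ = V/Q = 7.569/12.3 = 0.6153 d, or 14.77 h.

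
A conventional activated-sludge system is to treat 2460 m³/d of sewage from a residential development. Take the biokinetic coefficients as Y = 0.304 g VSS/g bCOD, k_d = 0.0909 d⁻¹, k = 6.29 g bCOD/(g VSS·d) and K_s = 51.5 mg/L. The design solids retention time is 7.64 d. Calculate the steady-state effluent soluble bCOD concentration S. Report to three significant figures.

From the Monod/SRT balance for a CMAS, S = K_s·(1+k_d θ_c)/[θ_c·(Y k − k_d) − 1] = 51.5 × (1 + 0.0909 × 7.64) / [7.64 × (0.304 × 6.29 − 0.0909) − 1] = 87.27 / 12.91 = 6.757 mg/L.

S ≈ 6.76 mg/L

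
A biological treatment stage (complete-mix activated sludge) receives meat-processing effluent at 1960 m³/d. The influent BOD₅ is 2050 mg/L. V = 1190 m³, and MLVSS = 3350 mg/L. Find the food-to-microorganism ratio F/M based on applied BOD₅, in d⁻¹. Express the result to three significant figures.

F/M = applied load / biomass = Q·S₀/(V·X) = 1960 × 2050 / (1190 × 3350) = 1.008 d⁻¹.

F/M ≈ 1.01 d⁻¹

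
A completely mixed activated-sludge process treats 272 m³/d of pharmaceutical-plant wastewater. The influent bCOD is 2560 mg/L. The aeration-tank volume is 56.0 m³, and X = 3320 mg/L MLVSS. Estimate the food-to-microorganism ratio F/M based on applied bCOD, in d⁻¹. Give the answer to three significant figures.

F/M ≈ 3.75 d⁻¹

F/M = applied load / biomass = Q·S₀/(V·X) = 272 × 2560 / (56.00 × 3320) = 3.745 d⁻¹.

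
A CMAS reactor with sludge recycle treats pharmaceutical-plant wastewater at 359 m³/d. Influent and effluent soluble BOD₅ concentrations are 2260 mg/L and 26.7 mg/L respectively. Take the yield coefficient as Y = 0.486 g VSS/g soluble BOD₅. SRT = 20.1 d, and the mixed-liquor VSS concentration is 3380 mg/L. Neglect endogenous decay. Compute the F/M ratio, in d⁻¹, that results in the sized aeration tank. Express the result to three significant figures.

F/M ≈ 0.104 d⁻¹

Biomass mass balance (decay neglected): V·X = Y·Q·(S₀ − S)·θ_c, so V = 0.486 × 359 × (2260 − 26.7) × 20.1 / 3380 = 2317 m³.
F/M = Q·S₀ / (V·X) = 359 × 2260 / (2317 × 3380) = 0.1036 g soluble BOD₅·(g VSS·d)⁻¹.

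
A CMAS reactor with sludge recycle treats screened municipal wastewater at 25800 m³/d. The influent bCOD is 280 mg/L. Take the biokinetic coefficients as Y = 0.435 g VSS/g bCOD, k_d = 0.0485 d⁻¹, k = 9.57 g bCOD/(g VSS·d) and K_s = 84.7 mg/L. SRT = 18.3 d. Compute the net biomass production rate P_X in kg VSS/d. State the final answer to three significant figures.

P_X ≈ 1650 kg VSS/d

For a completely mixed reactor with recycle the Lawrence–McCarty relation gives S = K_s·(1 + k_d·θ_c) / [θ_c·(Y·k − k_d) − 1] = 84.7 × (1 + 0.0485 × 18.3) / [18.3 × (0.435 × 9.57 − 0.0485) − 1] = 159.9 / 74.29 = 2.152 mg/L.
Correct the yield for decay: Y_obs = Y/(1 + k_d θ_c) = 0.435 / (1 + 0.0485 × 18.3) = 0.435 / 1.888 = 0.2305.
Mass of bCOD removed per day: Q(S₀ − S) = 25800 × 277.9 g/m³ = 7169 kg/d.
Net biomass production P_X = Y_obs × Q·(S₀ − S) = 0.2305 × 7169 = 1652 kg VSS/d.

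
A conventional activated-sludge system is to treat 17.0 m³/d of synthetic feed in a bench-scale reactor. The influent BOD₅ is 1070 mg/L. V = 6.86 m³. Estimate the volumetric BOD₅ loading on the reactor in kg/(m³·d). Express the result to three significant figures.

L_v ≈ 2.65 kg BOD₅/(m³·d)

L_v = Q S₀ / V = 17.0 × 1070 × 10⁻³ / 6.860 = 2.652 kg/(m³·d).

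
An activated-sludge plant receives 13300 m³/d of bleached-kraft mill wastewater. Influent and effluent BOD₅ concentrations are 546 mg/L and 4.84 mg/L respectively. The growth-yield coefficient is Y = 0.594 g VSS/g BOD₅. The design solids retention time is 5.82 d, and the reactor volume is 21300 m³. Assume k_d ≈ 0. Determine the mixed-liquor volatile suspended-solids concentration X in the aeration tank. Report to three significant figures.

X = Y·Q·ΔS·θ_c / V = 0.594 × 13300 × (546 − 4.84) × 5.82 / 21300 = 1168 mg/L.

X ≈ 1170 mg/L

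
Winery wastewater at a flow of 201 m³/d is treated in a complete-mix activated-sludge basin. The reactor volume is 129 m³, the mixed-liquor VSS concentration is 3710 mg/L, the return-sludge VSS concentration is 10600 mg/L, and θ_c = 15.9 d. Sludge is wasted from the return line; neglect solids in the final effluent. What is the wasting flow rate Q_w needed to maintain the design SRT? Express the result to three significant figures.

Q_w ≈ 2.84 m³/d

Wasting from the return line (neglecting effluent solids): Q_w = V·X / (θ_c·X_r) = 129.0 × 3710 / (15.9 × 10600) = 2.840 m³/d.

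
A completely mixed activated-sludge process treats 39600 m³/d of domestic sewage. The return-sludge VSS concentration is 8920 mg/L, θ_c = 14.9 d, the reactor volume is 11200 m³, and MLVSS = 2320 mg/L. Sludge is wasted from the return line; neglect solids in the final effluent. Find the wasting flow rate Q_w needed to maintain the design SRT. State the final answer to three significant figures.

Wasting from the return line (neglecting effluent solids): Q_w = V·X / (θ_c·X_r) = 11200 × 2320 / (14.9 × 8920) = 195.5 m³/d.

Q_w ≈ 196 m³/d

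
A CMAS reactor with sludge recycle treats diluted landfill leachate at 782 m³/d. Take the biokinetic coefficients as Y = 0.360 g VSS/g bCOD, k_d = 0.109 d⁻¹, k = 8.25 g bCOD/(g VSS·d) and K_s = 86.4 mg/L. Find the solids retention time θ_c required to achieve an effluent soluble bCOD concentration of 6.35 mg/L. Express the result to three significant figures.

From 1/θ_c = Y·k·S/(K_s + S) − k_d: Y·k·S/(K_s+S) = 0.360 × 8.25 × 6.35 / (86.4 + 6.35) = 0.2033 d⁻¹.
θ_c = 1/(μ − k_d) = 1/(0.2033 − 0.109) = 1/0.09434 = 10.60 d.

θ_c ≈ 10.6 d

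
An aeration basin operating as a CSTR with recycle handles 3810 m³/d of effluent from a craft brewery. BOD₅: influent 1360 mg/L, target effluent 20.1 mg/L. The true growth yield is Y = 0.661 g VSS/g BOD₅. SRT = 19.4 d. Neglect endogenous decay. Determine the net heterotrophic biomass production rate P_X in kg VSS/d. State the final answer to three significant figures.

P_X ≈ 3370 kg VSS/d

Since k_d ≈ 0, Y_obs = Y = 0.661 g VSS/g BOD₅.
Mass of BOD₅ removed per day: Q(S₀ − S) = 3810 × 1340 g/m³ = 5105 kg/d.
Biomass produced: P_X = Y_obs·Q·ΔS = 0.6610 × 5105 ≈ 3374 kg VSS/d.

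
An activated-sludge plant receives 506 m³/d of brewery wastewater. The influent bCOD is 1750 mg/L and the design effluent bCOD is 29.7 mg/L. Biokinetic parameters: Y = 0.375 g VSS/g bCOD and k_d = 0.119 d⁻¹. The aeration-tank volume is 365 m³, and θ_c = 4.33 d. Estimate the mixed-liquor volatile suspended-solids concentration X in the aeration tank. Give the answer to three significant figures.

X ≈ 2560 mg/L

X = Y·Q·ΔS·θ_c / [V·(1 + k_d θ_c)] = 0.375 × 506 × (1750 − 29.7) × 4.33 / [365 × (1 + 0.119 × 4.33)] = 2556 mg/L.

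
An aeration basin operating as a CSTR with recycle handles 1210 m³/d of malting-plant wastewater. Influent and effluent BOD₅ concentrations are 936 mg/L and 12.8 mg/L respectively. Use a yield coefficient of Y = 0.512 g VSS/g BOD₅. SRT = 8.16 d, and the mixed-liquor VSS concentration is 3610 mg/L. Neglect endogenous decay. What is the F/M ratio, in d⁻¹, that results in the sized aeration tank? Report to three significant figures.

Biomass mass balance (decay neglected): V·X = Y·Q·(S₀ − S)·θ_c, so V = 0.512 × 1210 × (936 − 12.8) × 8.16 / 3610 = 1293 m³.
Food-to-microorganism ratio F/M = Q S₀ / (V X) = 1210 × 936 / (1293 × 3610) = 0.2427 d⁻¹.

F/M ≈ 0.243 d⁻¹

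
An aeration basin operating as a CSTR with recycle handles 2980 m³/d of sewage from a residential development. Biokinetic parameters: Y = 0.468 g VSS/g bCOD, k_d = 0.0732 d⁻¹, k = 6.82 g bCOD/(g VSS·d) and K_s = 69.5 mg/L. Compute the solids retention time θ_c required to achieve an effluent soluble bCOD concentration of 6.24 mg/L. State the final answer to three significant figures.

θ_c ≈ 5.27 d

Specific growth rate at S = 6.24 mg/L: μ = YkS/(K_s+S) = 0.468·6.82·6.24/(69.5+6.24) = 0.2630 d⁻¹.
Then 1/θ_c = μ − k_d = 0.2630 − 0.0732 = 0.1898 d⁻¹, giving θ_c = 5.270 d.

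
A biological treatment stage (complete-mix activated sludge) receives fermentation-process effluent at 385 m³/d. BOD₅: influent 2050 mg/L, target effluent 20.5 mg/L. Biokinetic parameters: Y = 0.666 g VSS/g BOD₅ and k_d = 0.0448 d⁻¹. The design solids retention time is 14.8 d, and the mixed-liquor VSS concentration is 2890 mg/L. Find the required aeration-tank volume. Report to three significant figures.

Rearranging the biomass balance for a CMAS with decay, V = Y·Q·ΔS·θ_c / [X·(1+k_d θ_c)] = 0.666 × 385 × (2050 − 20.5) × 14.8 / [2890 × (1 + 0.0448 × 14.8)] = 7.7×10^6 / 4806 = 1602 m³.

V ≈ 1600 m³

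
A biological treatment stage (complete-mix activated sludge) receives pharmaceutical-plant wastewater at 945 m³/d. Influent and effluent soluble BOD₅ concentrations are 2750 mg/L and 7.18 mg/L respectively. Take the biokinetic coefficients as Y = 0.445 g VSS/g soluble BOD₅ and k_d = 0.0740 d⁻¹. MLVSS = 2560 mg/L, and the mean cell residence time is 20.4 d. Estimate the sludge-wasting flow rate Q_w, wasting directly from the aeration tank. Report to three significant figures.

Q_w ≈ 180 m³/d

Steady-state biomass mass balance: V·X·(1 + k_d·θ_c) = Y·Q·(S₀ − S)·θ_c, so V = 0.445 × 945 × (2750 − 7.18) × 20.4 / [2560 × (1 + 0.0740 × 20.4)] = 2.35×10^7 / 6425 = 3662 m³.
With mixed-liquor wasting, θ_c = V/Q_w, so Q_w = V/θ_c = 3662/20.4 = 179.5 m³/d.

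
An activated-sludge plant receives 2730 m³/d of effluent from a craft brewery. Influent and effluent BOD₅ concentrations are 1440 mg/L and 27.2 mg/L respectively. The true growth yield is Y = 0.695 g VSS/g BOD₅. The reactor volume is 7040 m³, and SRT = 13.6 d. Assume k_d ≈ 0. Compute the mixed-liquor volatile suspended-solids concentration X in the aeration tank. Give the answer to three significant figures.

X ≈ 5180 mg/L

From V·X = Y·Q·(S₀ − S)·θ_c (decay neglected): X = 0.695 × 2730 × (1440 − 27.2) × 13.6 / 7040 = 5178 mg/L.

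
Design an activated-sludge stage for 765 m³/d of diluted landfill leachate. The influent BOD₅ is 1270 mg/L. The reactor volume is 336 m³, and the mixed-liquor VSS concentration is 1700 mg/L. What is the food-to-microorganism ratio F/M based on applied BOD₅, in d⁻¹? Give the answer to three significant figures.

F/M ≈ 1.70 d⁻¹

F/M = Q·S₀ / (V·X) = 765 × 1270 / (336.0 × 1700) = 1.701 g BOD₅·(g VSS·d)⁻¹.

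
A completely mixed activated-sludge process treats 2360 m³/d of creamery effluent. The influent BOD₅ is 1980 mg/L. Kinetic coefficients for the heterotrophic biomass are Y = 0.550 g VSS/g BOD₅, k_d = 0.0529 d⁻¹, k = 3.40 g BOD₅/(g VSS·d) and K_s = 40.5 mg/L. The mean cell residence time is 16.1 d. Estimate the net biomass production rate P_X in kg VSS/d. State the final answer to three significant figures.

From the Monod/SRT balance for a CMAS, S = K_s·(1+k_d θ_c)/[θ_c·(Y k − k_d) − 1] = 40.5 × (1 + 0.0529 × 16.1) / [16.1 × (0.550 × 3.40 − 0.0529) − 1] = 74.99 / 28.26 = 2.654 mg/L.
Correct the yield for decay: Y_obs = Y/(1 + k_d θ_c) = 0.550 / (1 + 0.0529 × 16.1) = 0.550 / 1.852 = 0.2970.
ΔS = 1980 − 2.65 = 1977 mg/L, so the substrate removal rate is 2360 × 1977/1000 = 4667 kg BOD₅/d.
P_X = Y_obs · Q(S₀ − S) = 0.2970 × 4667 = 1386 kg VSS/d.

P_X ≈ 1390 kg VSS/d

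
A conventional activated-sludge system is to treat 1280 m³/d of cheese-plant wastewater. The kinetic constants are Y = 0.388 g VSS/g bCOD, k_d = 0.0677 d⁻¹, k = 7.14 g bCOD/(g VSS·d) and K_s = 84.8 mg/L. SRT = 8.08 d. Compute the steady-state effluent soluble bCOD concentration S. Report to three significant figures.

From the Monod/SRT balance for a CMAS, S = K_s·(1+k_d θ_c)/[θ_c·(Y k − k_d) − 1] = 84.8 × (1 + 0.0677 × 8.08) / [8.08 × (0.388 × 7.14 − 0.0677) − 1] = 131.2 / 20.84 = 6.296 mg/L.

S ≈ 6.30 mg/L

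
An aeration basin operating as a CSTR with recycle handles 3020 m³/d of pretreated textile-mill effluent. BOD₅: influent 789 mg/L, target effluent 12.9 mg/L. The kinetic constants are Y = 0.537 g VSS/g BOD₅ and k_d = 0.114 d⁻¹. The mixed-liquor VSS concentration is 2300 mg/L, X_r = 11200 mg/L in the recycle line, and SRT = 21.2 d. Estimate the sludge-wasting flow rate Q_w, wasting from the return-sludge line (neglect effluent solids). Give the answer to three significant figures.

Q_w ≈ 32.9 m³/d

Rearranging the biomass balance for a CMAS with decay, V = Y·Q·ΔS·θ_c / [X·(1+k_d θ_c)] = 0.537 × 3020 × (789 − 12.9) × 21.2 / [2300 × (1 + 0.114 × 21.2)] = 2.67×10^7 / 7859 = 3395 m³.
Wasting from the return line (neglecting effluent solids): Q_w = V·X / (θ_c·X_r) = 3395 × 2300 / (21.2 × 11200) = 32.89 m³/d.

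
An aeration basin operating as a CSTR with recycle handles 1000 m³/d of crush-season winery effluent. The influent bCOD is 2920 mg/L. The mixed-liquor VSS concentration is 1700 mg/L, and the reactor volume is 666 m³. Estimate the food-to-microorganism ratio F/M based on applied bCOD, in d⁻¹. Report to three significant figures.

F/M ≈ 2.58 d⁻¹

Food-to-microorganism ratio F/M = Q S₀ / (V X) = 1000 × 2920 / (666.0 × 1700) = 2.579 d⁻¹.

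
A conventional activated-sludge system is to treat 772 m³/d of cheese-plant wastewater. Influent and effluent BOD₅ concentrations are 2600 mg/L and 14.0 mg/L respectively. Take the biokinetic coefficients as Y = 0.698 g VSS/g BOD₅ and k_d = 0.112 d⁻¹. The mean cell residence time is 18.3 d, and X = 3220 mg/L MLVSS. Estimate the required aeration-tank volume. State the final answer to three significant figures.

From the SRT design equation V = Y Q (S₀−S) θ_c / [X (1 + k_d θ_c)] = 0.698 × 772 × (2600 − 14.0) × 18.3 / [3220 × (1 + 0.112 × 18.3)] = 2.55×10^7 / 9820 = 2597 m³.

V ≈ 2600 m³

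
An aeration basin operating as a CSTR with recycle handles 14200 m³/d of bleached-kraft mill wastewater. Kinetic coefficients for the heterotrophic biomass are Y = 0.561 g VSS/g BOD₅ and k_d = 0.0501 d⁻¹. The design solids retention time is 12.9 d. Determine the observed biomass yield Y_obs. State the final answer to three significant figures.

Y_obs ≈ 0.341 g VSS/g BOD₅

Observed yield with endogenous decay: Y_obs = Y / (1 + k_d·θ_c) = 0.561 / (1 + 0.0501 × 12.9) = 0.561 / 1.646 = 0.3408 g VSS/g BOD₅.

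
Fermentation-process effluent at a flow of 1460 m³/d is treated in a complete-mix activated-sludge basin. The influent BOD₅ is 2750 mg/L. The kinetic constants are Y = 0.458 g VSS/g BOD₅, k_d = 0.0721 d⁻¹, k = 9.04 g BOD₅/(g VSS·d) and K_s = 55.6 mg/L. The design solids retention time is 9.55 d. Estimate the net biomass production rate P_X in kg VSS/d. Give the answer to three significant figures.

For a completely mixed reactor with recycle the Lawrence–McCarty relation gives S = K_s·(1 + k_d·θ_c) / [θ_c·(Y·k − k_d) − 1] = 55.6 × (1 + 0.0721 × 9.55) / [9.55 × (0.458 × 9.04 − 0.0721) − 1] = 93.88 / 37.85 = 2.480 mg/L.
Y_obs = Y / (1 + k_d θ_c) = 0.458 / (1 + 0.0721 × 9.55) = 0.458 / 1.689 = 0.2712.
Substrate removed = Q·(S₀ − S) = 1460 m³/d × (2750 − 2.48) g/m³ = 4.01×10^6 g/d = 4011 kg/d.
P_X = Y_obs · Q(S₀ − S) = 0.2712 × 4011 = 1088 kg VSS/d.

P_X ≈ 1090 kg VSS/d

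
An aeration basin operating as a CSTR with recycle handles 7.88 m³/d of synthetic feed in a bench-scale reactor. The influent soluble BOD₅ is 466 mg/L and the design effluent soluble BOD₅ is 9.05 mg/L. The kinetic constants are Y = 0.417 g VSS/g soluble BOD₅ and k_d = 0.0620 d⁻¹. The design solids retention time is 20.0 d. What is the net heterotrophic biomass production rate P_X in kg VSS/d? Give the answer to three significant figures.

P_X ≈ 0.670 kg VSS/d

Y_obs = Y / (1 + k_d θ_c) = 0.417 / (1 + 0.0620 × 20.0) = 0.417 / 2.240 = 0.1862.
Q·(S₀ − S) = 7.88 × (466 − 9.05) × 10⁻³ = 3.601 kg/d removed.
So the net sludge growth is P_X = 0.1862 × 3.601 = 0.6703 kg VSS/d.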